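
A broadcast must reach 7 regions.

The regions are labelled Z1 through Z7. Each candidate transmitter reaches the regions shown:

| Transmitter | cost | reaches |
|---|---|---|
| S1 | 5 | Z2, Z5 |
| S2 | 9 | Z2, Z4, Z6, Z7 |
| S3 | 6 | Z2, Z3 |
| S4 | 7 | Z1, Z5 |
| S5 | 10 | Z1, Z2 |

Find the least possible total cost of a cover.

S2, S3, S4 together cover every region (S2 ∪ S3 ∪ S4 = {Z1, Z2, Z3, Z4, Z5, Z6, Z7}); total cost 9 + 6 + 7 = 22.
No covering selection has total cost below 22.

22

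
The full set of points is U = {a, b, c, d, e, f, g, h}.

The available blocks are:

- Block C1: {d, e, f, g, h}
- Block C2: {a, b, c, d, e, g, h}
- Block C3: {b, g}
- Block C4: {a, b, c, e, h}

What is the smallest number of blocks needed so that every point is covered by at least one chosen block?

2

Take {C1, C2}. Their union is {a, b, c, d, e, f, g, h}, which is all 8 points.
No single block has all 8 points (the largest, C2, has 7), so 2 is optimal.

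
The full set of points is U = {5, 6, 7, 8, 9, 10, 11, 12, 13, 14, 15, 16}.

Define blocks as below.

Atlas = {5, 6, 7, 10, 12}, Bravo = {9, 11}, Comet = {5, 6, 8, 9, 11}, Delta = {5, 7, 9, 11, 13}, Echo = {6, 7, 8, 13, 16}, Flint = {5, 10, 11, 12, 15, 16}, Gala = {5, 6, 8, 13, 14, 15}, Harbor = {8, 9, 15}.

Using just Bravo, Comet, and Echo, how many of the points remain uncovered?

Union of Bravo, Comet, Echo = {5, 6, 7, 8, 9, 11, 13, 16}.
Not covered: 10, 12, 14, 15 — 4 points.

4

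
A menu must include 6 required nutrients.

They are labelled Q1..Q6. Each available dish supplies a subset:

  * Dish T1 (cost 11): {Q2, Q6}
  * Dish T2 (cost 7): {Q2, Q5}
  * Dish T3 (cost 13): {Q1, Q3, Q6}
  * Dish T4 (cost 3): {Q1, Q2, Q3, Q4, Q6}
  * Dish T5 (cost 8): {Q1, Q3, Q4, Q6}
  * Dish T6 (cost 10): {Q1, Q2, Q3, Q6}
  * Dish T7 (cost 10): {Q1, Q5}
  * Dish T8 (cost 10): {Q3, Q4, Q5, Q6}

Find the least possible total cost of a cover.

10

T2, T4 together cover every nutrient (T2 ∪ T4 = {Q1, Q2, Q3, Q4, Q5, Q6}); total cost 7 + 3 = 10.
No covering selection has total cost below 10.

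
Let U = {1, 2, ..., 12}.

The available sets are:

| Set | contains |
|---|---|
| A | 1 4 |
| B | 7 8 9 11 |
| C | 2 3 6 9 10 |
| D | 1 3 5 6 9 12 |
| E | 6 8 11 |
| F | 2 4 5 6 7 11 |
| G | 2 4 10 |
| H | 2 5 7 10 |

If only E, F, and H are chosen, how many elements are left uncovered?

Union of E, F, H = {2, 4, 5, 6, 7, 8, 10, 11}.
Not covered: 1, 3, 9, 12 — 4 elements.

4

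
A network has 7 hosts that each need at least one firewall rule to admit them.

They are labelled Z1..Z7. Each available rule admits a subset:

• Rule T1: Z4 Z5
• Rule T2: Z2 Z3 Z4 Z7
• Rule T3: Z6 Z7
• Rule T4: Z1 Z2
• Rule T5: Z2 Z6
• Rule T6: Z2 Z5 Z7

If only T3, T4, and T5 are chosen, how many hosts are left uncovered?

3

Union of T3, T4, T5 = {Z1, Z2, Z6, Z7}.
Not covered: Z3, Z4, Z5 — 3 hosts.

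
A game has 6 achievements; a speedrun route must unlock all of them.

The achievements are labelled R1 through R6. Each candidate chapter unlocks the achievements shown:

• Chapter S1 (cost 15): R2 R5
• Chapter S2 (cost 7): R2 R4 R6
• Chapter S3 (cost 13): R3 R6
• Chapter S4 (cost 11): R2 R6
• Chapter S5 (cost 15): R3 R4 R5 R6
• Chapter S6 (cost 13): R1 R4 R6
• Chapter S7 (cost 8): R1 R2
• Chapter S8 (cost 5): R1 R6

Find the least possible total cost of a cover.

23

S5, S7 together cover every achievement (S5 ∪ S7 = {R1, R2, R3, R4, R5, R6}); total cost 15 + 8 = 23.
The greedy pick S2, S8, S5 costs 27; no covering selection beats 23.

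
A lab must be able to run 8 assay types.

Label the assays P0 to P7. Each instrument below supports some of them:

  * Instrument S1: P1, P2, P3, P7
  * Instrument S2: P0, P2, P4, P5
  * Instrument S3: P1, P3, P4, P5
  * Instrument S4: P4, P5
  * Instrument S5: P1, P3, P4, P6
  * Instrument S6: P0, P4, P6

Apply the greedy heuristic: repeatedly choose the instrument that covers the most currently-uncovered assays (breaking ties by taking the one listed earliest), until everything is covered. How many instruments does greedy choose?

3

Greedy: pick S1 (covers 4 new) → pick S2 (covers 3 new) → pick S5 (covers 1 new). Total picks: 3.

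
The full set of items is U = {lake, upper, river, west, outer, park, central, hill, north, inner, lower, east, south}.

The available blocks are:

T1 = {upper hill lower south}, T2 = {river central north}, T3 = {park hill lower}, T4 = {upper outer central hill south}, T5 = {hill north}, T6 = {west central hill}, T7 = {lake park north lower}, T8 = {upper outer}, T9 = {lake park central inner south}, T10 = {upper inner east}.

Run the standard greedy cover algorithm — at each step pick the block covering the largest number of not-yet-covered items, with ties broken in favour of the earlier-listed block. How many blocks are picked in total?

Greedy: pick T4 (covers 5 new) → pick T7 (covers 4 new) → pick T10 (covers 2 new) → pick T2 (covers 1 new) → pick T6 (covers 1 new). Total picks: 5.

5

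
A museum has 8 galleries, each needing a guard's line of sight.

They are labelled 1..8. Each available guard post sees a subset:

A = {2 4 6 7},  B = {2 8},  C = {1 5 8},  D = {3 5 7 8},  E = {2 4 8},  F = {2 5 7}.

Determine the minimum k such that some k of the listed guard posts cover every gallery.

Take {A, C, D}. Their union is {1, 2, 3, 4, 5, 6, 7, 8}, which is all 8 galleries.
Only C contains 1, so C is forced; the remaining 5 galleries need at least 2 more guard posts (each remaining guard post adds at most 4) — so at least 3 guard posts are needed, and 3 is optimal.

3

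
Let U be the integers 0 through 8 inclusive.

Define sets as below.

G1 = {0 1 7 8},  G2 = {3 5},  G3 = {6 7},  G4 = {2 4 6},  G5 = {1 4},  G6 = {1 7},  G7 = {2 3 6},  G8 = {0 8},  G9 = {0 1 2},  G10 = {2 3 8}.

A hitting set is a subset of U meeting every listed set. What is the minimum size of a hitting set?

H = {1, 5, 6, 8} meets every set (each contains at least one member of H), and |H| = 4.
The sets G2, G3, G5, G8 are pairwise disjoint, so any hitting set needs a separate element for each — at least 4. Hence 4 is optimal.

4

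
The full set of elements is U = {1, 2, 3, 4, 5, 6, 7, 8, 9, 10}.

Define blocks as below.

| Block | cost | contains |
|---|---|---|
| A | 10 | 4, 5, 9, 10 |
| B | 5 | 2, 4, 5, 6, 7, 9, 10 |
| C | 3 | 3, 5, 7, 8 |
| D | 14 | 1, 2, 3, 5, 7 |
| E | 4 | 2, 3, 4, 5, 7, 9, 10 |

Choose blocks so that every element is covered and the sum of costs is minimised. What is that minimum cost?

B, C, D together cover every element (B ∪ C ∪ D = {1, 2, 3, 4, 5, 6, 7, 8, 9, 10}); total cost 5 + 3 + 14 = 22.
The greedy pick E, C, B, D costs 26; no covering selection beats 22.

22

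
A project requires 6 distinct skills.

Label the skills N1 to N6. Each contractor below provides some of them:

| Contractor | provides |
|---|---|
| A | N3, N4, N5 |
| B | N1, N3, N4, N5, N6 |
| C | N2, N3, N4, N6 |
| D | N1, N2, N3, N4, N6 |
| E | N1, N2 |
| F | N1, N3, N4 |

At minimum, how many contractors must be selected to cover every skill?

Take {A, D}. Their union is {N1, N2, N3, N4, N5, N6}, which is all 6 skills.
No single contractor has all 6 skills (the largest, B, has 5), so 2 is optimal.

2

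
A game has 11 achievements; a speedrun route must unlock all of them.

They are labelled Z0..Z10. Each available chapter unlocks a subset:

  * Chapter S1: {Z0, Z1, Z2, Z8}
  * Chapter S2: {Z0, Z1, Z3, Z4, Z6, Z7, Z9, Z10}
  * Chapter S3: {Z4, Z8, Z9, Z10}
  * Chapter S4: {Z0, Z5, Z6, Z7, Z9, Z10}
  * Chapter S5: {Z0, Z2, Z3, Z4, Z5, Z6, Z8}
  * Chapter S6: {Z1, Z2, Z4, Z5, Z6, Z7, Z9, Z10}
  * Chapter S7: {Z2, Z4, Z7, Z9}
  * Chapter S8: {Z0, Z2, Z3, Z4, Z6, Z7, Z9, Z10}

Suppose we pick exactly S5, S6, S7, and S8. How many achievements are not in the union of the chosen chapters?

Union of S5, S6, S7, S8 = {Z0, Z1, Z2, Z3, Z4, Z5, Z6, Z7, Z8, Z9, Z10} — that's every achievement, so 0 are uncovered.

0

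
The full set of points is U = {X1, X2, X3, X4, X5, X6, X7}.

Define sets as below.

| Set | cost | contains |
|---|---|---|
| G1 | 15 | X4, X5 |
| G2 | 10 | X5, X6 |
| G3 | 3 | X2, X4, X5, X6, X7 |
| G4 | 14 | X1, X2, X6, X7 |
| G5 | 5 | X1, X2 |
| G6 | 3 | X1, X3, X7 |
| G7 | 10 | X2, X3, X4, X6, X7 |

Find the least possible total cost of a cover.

6

G3, G6 together cover every point (G3 ∪ G6 = {X1, X2, X3, X4, X5, X6, X7}); total cost 3 + 3 = 6.
No covering selection has total cost below 6.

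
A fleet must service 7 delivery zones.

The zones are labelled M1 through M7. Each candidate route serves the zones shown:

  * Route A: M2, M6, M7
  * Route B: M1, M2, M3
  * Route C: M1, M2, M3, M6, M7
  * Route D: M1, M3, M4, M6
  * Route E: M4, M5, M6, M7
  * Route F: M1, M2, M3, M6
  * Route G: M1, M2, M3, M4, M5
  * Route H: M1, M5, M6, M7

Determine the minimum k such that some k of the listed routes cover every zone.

C and E together: C ∪ E = {M1, M2, M3, M4, M5, M6, M7} — every zone is covered.
No single route has all 7 zones (the largest, C, has 5), so 2 is optimal.

2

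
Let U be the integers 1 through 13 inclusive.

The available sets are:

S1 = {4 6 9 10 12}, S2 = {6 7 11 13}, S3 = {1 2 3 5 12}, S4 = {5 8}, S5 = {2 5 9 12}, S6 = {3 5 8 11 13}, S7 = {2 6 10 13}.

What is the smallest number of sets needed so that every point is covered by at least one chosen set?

4

S1, S2, S3, and S6 cover everything between them: the union {1, 2, 3, 4, 5, 6, 7, 8, 9, 10, 11, 12, 13} is all of U.
No 3 of the 7 sets cover everything (all 35 combinations miss at least one point), so 4 is optimal.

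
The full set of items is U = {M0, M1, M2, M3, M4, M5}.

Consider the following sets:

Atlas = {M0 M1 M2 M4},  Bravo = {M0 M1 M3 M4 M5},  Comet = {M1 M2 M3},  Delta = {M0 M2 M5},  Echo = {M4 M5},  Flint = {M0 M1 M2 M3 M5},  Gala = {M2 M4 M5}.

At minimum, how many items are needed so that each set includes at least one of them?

H = {M2, M4} meets every set (each contains at least one member of H), and |H| = 2.
The sets Comet, Echo are pairwise disjoint, so any hitting set needs a separate item for each — at least 2. Hence 2 is optimal.

2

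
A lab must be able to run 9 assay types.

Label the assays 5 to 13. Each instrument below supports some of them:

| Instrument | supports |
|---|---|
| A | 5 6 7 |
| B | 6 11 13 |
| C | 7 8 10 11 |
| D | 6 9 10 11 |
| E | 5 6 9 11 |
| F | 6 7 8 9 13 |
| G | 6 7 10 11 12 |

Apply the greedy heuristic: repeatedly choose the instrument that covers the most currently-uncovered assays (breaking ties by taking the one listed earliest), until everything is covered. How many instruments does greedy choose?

Greedy: pick F (covers 5 new) → pick G (covers 3 new) → pick A (covers 1 new). Total picks: 3.

3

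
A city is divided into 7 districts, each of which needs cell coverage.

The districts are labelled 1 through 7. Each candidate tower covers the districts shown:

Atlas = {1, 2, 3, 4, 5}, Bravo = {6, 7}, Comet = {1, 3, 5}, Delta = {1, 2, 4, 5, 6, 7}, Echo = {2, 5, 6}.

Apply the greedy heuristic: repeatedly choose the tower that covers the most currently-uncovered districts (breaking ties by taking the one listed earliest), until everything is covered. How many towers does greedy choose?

2

Greedy: pick Delta (covers 6 new) → pick Atlas (covers 1 new). Total picks: 2.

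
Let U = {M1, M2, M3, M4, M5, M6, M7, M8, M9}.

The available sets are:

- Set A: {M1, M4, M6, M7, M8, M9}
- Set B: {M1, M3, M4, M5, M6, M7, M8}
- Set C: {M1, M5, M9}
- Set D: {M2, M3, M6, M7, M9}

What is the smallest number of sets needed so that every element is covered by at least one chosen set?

B and D cover everything between them: the union {M1, M2, M3, M4, M5, M6, M7, M8, M9} is all of U.
No single set has all 9 elements (the largest, B, has 7), so 2 is optimal.

2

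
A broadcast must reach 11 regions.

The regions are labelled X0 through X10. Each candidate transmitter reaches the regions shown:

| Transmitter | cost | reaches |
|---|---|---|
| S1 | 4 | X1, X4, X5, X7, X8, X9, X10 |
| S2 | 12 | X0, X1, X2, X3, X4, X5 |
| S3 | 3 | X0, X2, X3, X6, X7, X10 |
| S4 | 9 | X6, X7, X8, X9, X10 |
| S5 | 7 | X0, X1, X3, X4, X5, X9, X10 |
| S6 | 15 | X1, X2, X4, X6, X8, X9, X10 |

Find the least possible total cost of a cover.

S1, S3 together cover every region (S1 ∪ S3 = {X0, X1, X2, X3, X4, X5, X6, X7, X8, X9, X10}); total cost 4 + 3 = 7.
No covering selection has total cost below 7.

7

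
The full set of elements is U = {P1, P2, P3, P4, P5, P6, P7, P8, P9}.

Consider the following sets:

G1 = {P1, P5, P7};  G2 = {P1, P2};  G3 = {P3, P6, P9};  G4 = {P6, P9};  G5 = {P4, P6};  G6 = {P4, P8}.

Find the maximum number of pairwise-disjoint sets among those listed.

3

G2, G3, G6 are pairwise disjoint (G2={P1,P2}; G3={P3,P6,P9}; G6={P4,P8}).
Every remaining set overlaps one of these, and no 4 of the listed sets are pairwise disjoint, so 3 is the maximum.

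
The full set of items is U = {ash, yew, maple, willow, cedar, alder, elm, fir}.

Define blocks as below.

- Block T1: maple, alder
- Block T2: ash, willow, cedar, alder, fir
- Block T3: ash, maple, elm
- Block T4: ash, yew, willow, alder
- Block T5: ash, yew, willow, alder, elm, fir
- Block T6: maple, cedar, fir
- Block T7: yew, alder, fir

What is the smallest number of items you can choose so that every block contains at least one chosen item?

H = {maple, alder} meets every block (each contains at least one member of H), and |H| = 2.
The blocks T3, T7 are pairwise disjoint, so any hitting set needs a separate item for each — at least 2. Hence 2 is optimal.

2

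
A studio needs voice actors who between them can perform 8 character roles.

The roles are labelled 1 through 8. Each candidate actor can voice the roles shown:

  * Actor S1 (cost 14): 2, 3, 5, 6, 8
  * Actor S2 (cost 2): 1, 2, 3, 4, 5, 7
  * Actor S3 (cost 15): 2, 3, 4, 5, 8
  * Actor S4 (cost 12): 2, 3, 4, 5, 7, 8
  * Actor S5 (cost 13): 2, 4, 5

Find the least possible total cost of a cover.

16

S1, S2 together cover every role (S1 ∪ S2 = {1, 2, 3, 4, 5, 6, 7, 8}); total cost 14 + 2 = 16.
No covering selection has total cost below 16.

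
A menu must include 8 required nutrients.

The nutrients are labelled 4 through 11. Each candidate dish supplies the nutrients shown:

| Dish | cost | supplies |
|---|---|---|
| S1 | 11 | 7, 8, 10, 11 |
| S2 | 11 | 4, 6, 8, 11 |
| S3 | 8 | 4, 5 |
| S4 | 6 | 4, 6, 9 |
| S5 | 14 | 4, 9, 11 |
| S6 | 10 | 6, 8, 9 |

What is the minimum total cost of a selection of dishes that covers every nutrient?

S1, S3, S4 together cover every nutrient (S1 ∪ S3 ∪ S4 = {4, 5, 6, 7, 8, 9, 10, 11}); total cost 11 + 8 + 6 = 25.
No covering selection has total cost below 25.

25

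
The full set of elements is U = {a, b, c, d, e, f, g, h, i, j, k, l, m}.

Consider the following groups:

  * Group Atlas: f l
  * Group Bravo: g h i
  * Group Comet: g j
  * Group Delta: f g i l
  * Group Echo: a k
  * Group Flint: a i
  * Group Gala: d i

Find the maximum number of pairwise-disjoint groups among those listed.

4

Atlas, Comet, Echo, Gala are pairwise disjoint (Atlas={f,l}; Comet={g,j}; Echo={a,k}; Gala={d,i}).
Every remaining group overlaps one of these, and no 5 of the listed groups are pairwise disjoint, so 4 is the maximum.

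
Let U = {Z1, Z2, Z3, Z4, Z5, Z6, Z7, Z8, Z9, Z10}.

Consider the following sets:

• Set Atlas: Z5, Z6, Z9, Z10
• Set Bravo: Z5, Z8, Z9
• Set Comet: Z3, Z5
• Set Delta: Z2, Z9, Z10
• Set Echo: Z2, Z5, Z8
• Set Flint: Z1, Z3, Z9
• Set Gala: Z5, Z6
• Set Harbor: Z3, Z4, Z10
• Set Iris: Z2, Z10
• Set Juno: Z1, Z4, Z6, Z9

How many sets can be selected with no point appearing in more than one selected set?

3

Flint, Gala, Iris are pairwise disjoint (Flint={Z1,Z3,Z9}; Gala={Z5,Z6}; Iris={Z2,Z10}).
Every remaining set overlaps one of these, and no 4 of the listed sets are pairwise disjoint, so 3 is the maximum.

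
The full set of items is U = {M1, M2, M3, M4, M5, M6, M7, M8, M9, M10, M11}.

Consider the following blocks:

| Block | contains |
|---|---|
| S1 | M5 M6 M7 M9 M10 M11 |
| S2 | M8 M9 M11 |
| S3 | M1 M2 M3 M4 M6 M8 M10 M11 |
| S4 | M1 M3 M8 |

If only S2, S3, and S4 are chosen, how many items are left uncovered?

Union of S2, S3, S4 = {M1, M2, M3, M4, M6, M8, M9, M10, M11}.
Not covered: M5, M7 — 2 items.

2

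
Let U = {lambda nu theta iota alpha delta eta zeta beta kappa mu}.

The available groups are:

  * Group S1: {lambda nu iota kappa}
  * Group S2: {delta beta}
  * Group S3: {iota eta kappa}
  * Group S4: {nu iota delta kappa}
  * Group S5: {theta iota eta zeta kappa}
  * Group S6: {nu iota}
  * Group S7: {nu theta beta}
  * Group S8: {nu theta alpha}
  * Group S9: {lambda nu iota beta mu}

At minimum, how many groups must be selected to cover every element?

S4, S5, S8, and S9 cover everything between them: the union {lambda, nu, theta, iota, alpha, delta, eta, zeta, beta, kappa, mu} is all of U.
No 3 of the 9 groups cover everything (all 84 combinations miss at least one element), so 4 is optimal.

4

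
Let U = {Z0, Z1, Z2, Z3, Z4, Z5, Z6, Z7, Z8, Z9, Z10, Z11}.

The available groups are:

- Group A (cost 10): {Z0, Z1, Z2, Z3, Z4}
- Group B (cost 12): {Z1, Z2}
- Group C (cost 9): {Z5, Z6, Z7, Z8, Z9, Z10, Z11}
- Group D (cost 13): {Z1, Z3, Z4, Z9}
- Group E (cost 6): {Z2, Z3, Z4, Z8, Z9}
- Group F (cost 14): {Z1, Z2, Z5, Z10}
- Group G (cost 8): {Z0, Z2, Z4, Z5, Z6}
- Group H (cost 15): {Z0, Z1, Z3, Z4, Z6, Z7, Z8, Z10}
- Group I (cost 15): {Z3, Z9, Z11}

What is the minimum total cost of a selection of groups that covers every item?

A, C together cover every item (A ∪ C = {Z0, Z1, Z2, Z3, Z4, Z5, Z6, Z7, Z8, Z9, Z10, Z11}); total cost 10 + 9 = 19.
The greedy pick E, C, A costs 25; no covering selection beats 19.

19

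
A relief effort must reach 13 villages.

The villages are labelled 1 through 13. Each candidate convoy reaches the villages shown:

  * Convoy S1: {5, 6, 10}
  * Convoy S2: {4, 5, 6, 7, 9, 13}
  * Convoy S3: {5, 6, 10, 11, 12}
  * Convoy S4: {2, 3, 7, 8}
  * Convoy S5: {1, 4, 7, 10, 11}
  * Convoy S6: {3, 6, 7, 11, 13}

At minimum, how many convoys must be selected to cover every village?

4

Take {S2, S3, S4, S5}. Their union is {1, 2, 3, 4, 5, 6, 7, 8, 9, 10, 11, 12, 13}, which is all 13 villages.
Only S2 contains 9, so S2 is forced; the remaining 7 villages need at least 3 more convoys (each remaining convoy adds at most 3) — so at least 4 convoys are needed, and 4 is optimal.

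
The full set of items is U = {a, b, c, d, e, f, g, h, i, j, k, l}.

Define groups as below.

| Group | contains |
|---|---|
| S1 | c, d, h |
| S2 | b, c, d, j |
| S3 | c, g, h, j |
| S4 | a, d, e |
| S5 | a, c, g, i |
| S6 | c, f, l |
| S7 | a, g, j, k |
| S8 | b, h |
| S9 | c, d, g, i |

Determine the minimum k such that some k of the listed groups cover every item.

S4, S5, S6, S7, and S8 cover everything between them: the union {a, b, c, d, e, f, g, h, i, j, k, l} is all of U.
No 4 of the 9 groups cover everything (all 126 combinations miss at least one item), so 5 is optimal.

5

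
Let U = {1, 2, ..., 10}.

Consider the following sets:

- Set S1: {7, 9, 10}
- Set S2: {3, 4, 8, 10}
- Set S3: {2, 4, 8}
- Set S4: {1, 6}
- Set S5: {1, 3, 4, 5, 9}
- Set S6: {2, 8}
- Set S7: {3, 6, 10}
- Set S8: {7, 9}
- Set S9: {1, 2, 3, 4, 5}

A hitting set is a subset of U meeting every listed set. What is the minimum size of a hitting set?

4

H = {1, 7, 8, 10} meets every set (each contains at least one member of H), and |H| = 4.
No choice of 3 items meets every set, so 4 is the minimum.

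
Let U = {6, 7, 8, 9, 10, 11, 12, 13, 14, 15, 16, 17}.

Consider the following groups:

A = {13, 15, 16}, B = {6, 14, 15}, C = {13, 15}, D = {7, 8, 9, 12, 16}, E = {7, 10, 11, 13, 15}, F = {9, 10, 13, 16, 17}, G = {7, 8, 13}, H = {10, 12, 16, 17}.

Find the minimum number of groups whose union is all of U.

4

B and D and E and F together: B ∪ D ∪ E ∪ F = {6, 7, 8, 9, 10, 11, 12, 13, 14, 15, 16, 17} — every element is covered.
No 3 of the 8 groups cover everything (all 56 combinations miss at least one element), so 4 is optimal.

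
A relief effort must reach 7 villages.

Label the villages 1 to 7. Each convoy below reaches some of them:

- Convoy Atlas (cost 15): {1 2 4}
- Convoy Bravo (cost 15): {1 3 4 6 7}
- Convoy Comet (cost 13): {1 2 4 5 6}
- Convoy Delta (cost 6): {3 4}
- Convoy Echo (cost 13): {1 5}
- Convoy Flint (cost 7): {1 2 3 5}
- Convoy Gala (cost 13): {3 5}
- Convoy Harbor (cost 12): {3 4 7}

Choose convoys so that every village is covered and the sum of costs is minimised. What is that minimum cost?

Bravo, Flint together cover every village (Bravo ∪ Flint = {1, 2, 3, 4, 5, 6, 7}); total cost 15 + 7 = 22.
No covering selection has total cost below 22.

22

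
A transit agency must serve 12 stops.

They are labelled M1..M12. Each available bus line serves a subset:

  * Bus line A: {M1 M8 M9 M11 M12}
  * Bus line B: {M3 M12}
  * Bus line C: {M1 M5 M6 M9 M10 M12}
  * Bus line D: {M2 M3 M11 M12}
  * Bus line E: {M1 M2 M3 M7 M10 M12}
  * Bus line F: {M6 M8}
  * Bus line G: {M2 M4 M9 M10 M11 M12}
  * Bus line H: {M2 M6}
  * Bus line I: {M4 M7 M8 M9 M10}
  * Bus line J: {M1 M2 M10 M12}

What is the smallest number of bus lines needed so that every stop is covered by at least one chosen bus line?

Take {C, D, I}. Their union is {M1, M2, M3, M4, M5, M6, M7, M8, M9, M10, M11, M12}, which is all 12 stops.
Only C contains M5, so C is forced; the remaining 6 stops need at least 2 more bus lines (each remaining bus line adds at most 3) — so at least 3 bus lines are needed, and 3 is optimal.

3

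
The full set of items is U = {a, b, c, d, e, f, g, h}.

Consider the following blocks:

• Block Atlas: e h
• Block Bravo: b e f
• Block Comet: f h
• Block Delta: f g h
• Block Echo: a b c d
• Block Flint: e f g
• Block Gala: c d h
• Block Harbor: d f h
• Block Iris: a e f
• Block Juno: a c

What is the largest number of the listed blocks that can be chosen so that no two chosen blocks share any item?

Atlas, Echo are pairwise disjoint (Atlas={e,h}; Echo={a,b,c,d}).
Every remaining block overlaps one of these, and no 3 of the listed blocks are pairwise disjoint, so 2 is the maximum.

2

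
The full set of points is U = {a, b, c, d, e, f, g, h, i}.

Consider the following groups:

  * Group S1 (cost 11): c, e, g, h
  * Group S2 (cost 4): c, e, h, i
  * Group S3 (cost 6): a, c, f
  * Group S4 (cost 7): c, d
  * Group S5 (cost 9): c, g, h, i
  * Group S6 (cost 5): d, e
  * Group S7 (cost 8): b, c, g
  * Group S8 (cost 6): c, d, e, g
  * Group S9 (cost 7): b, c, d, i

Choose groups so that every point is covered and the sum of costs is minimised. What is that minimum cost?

23

S2, S3, S6, S7 together cover every point (S2 ∪ S3 ∪ S6 ∪ S7 = {a, b, c, d, e, f, g, h, i}); total cost 4 + 6 + 5 + 8 = 23.
No covering selection has total cost below 23.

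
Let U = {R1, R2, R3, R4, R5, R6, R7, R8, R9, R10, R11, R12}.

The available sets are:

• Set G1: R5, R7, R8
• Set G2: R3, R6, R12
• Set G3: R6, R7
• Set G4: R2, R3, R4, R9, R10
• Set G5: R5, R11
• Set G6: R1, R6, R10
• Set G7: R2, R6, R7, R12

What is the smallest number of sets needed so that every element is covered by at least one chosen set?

G1 and G4 and G5 and G6 and G7 together: G1 ∪ G4 ∪ G5 ∪ G6 ∪ G7 = {R1, R2, R3, R4, R5, R6, R7, R8, R9, R10, R11, R12} — every element is covered.
No 4 of the 7 sets cover everything (all 35 combinations miss at least one element), so 5 is optimal.

5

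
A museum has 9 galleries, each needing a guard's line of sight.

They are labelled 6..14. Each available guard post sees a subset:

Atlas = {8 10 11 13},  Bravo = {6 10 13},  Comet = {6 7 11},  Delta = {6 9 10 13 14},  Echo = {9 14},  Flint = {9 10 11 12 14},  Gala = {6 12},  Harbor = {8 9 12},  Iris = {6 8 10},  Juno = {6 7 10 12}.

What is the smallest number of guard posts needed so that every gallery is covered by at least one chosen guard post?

Take {Atlas, Comet, Flint}. Their union is {6, 7, 8, 9, 10, 11, 12, 13, 14}, which is all 9 galleries.
No 2 of the 10 guard posts cover everything (all 45 combinations miss at least one gallery), so 3 is optimal.

3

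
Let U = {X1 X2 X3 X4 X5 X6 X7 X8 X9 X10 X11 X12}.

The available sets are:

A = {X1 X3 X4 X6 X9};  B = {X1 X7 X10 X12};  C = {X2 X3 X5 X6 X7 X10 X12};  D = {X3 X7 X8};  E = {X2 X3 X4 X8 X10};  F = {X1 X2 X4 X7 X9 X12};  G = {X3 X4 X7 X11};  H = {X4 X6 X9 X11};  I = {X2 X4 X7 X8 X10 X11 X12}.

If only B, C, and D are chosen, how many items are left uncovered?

3

Union of B, C, D = {X1, X2, X3, X5, X6, X7, X8, X10, X12}.
Not covered: X4, X9, X11 — 3 items.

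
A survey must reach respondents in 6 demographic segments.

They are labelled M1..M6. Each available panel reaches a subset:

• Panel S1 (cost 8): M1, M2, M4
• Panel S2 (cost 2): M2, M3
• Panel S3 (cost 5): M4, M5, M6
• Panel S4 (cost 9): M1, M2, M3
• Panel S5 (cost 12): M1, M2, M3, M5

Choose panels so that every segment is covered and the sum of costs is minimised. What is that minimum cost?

S3, S4 together cover every segment (S3 ∪ S4 = {M1, M2, M3, M4, M5, M6}); total cost 5 + 9 = 14.
The greedy pick S2, S3, S1 costs 15; no covering selection beats 14.

14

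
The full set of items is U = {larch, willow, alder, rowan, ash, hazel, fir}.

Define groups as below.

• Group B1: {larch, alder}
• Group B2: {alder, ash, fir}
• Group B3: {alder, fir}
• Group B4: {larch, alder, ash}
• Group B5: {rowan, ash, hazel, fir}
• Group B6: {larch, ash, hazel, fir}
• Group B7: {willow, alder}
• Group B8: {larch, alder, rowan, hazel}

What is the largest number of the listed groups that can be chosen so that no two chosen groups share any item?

2

B1, B5 are pairwise disjoint (B1={larch,alder}; B5={rowan,ash,hazel,fir}).
Every remaining group overlaps one of these, and no 3 of the listed groups are pairwise disjoint, so 2 is the maximum.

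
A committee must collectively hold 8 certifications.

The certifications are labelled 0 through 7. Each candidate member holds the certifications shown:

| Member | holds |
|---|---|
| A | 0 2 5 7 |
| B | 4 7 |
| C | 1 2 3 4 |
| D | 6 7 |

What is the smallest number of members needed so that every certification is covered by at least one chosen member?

3

A and C and D together: A ∪ C ∪ D = {0, 1, 2, 3, 4, 5, 6, 7} — every certification is covered.
Only A contains 0, so A is forced; the remaining 4 certifications need at least 2 more members (each remaining member adds at most 3) — so at least 3 members are needed, and 3 is optimal.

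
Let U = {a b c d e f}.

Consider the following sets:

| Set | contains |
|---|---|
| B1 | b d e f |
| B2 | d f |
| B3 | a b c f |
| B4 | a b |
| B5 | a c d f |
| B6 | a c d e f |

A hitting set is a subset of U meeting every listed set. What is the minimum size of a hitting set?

2

Take H = {a, d}. Each listed set contains at least one of these, so H is a hitting set of size 2.
The sets B2, B4 are pairwise disjoint, so any hitting set needs a separate item for each — at least 2. Hence 2 is optimal.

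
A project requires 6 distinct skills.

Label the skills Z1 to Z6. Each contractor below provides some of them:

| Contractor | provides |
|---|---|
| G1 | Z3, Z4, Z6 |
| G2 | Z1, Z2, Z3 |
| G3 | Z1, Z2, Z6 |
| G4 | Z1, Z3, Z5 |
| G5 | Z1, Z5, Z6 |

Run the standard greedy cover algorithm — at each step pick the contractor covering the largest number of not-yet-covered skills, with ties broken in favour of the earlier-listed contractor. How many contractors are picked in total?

Greedy: pick G1 (covers 3 new) → pick G2 (covers 2 new) → pick G4 (covers 1 new). Total picks: 3.

3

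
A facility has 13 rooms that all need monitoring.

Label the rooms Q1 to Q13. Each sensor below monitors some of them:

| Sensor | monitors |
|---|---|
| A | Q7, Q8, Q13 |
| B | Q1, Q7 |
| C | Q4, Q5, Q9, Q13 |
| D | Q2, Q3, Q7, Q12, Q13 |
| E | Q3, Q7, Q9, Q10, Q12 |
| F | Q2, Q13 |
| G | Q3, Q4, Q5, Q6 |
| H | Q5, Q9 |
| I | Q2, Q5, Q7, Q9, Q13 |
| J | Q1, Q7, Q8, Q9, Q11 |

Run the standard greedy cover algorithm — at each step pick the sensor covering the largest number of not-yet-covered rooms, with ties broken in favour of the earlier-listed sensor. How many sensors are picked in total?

4

Greedy: pick D (covers 5 new) → pick J (covers 4 new) → pick G (covers 3 new) → pick E (covers 1 new). Total picks: 4.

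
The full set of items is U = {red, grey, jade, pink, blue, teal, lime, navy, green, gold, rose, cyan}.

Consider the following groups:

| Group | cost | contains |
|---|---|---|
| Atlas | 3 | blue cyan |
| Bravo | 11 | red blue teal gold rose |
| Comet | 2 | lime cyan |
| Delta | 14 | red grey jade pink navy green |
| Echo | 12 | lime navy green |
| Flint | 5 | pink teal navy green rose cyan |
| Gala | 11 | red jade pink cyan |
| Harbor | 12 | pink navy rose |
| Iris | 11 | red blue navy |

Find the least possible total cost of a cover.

27

Bravo, Comet, Delta together cover every item (Bravo ∪ Comet ∪ Delta = {red, grey, jade, pink, blue, teal, lime, navy, green, gold, rose, cyan}); total cost 11 + 2 + 14 = 27.
The greedy pick Flint, Comet, Atlas, Delta, Bravo costs 35; no covering selection beats 27.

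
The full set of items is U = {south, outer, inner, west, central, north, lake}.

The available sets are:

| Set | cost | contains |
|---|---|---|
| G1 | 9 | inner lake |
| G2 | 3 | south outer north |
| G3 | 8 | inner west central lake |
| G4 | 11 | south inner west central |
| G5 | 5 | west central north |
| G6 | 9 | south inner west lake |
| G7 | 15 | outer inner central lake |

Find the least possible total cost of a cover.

G2, G3 together cover every item (G2 ∪ G3 = {south, outer, inner, west, central, north, lake}); total cost 3 + 8 = 11.
No covering selection has total cost below 11.

11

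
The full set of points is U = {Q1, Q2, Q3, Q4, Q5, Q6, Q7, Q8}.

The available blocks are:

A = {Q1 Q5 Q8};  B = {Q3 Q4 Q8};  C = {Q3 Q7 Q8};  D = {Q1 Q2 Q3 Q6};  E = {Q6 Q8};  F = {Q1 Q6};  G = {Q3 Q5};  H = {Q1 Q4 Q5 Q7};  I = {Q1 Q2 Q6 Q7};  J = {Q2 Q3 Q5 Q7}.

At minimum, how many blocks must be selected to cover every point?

Take {A, D, H}. Their union is {Q1, Q2, Q3, Q4, Q5, Q6, Q7, Q8}, which is all 8 points.
No 2 of the 10 blocks cover everything (all 45 combinations miss at least one point), so 3 is optimal.

3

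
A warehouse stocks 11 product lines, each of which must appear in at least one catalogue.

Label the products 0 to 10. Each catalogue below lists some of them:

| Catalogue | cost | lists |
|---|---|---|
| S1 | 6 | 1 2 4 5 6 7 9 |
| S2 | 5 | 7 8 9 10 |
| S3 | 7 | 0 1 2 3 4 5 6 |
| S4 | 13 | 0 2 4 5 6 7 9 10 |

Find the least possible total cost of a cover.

12

S2, S3 together cover every product (S2 ∪ S3 = {0, 1, 2, 3, 4, 5, 6, 7, 8, 9, 10}); total cost 5 + 7 = 12.
The greedy pick S1, S2, S3 costs 18; no covering selection beats 12.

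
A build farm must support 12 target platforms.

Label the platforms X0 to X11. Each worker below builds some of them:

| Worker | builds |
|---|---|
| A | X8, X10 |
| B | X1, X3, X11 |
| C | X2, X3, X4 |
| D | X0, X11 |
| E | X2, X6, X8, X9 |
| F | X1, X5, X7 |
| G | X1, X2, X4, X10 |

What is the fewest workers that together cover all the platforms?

5

B and D and E and F and G together: B ∪ D ∪ E ∪ F ∪ G = {X0, X1, X2, X3, X4, X5, X6, X7, X8, X9, X10, X11} — every platform is covered.
No 4 of the 7 workers cover everything (all 35 combinations miss at least one platform), so 5 is optimal.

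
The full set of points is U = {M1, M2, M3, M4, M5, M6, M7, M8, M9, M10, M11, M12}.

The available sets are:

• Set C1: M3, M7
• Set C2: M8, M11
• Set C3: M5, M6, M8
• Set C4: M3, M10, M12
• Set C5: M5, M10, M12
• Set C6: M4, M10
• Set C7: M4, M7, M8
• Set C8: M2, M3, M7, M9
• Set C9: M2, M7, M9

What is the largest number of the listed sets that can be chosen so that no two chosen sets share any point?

3

C2, C4, C9 are pairwise disjoint (C2={M8,M11}; C4={M3,M10,M12}; C9={M2,M7,M9}).
Every remaining set overlaps one of these, and no 4 of the listed sets are pairwise disjoint, so 3 is the maximum.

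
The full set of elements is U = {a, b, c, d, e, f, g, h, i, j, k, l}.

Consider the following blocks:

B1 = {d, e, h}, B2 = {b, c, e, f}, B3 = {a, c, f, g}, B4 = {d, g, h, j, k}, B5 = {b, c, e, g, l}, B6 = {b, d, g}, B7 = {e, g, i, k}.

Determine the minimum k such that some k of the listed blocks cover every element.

4

B3, B4, B5, and B7 cover everything between them: the union {a, b, c, d, e, f, g, h, i, j, k, l} is all of U.
Only B7 contains i, so B7 is forced; the remaining 8 elements need at least 3 more blocks (each remaining block adds at most 3) — so at least 4 blocks are needed, and 4 is optimal.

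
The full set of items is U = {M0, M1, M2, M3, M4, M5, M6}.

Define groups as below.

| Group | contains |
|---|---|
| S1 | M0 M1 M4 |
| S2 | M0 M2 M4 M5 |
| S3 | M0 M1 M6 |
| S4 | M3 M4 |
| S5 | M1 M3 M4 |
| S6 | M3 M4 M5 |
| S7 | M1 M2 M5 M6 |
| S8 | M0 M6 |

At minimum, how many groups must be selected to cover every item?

Take {S2, S4, S7}. Their union is {M0, M1, M2, M3, M4, M5, M6}, which is all 7 items.
No 2 of the 8 groups cover everything (all 28 combinations miss at least one item), so 3 is optimal.

3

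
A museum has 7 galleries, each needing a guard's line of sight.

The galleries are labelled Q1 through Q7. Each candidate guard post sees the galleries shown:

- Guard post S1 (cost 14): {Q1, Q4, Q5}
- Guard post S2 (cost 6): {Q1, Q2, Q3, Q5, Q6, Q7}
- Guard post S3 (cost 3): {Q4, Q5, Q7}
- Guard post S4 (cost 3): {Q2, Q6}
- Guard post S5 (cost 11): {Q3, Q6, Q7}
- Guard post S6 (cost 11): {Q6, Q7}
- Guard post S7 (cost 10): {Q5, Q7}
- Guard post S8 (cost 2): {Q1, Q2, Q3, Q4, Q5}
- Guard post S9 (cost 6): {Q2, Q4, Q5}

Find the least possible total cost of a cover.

8

S3, S4, S8 together cover every gallery (S3 ∪ S4 ∪ S8 = {Q1, Q2, Q3, Q4, Q5, Q6, Q7}); total cost 3 + 3 + 2 = 8.
No covering selection has total cost below 8.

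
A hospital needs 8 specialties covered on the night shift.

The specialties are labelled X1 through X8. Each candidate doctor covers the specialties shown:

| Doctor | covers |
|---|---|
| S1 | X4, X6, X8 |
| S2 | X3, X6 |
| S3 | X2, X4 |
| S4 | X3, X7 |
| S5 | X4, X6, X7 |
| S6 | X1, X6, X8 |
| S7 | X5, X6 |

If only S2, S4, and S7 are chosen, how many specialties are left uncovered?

Union of S2, S4, S7 = {X3, X5, X6, X7}.
Not covered: X1, X2, X4, X8 — 4 specialties.

4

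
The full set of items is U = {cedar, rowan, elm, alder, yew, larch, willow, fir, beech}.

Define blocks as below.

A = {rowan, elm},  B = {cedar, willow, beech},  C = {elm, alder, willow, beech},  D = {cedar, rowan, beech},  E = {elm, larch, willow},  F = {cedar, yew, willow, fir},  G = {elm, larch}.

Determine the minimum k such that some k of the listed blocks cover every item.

Take {A, C, F, G}. Their union is {cedar, rowan, elm, alder, yew, larch, willow, fir, beech}, which is all 9 items.
No 3 of the 7 blocks cover everything (all 35 combinations miss at least one item), so 4 is optimal.

4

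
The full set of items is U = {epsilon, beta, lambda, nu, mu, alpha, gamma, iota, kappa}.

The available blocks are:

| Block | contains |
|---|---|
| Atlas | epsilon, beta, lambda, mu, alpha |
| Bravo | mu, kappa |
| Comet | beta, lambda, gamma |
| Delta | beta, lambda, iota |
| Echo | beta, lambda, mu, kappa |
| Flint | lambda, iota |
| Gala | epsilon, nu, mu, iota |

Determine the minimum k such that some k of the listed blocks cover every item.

Atlas, Comet, Echo, and Gala cover everything between them: the union {epsilon, beta, lambda, nu, mu, alpha, gamma, iota, kappa} is all of U.
No 3 of the 7 blocks cover everything (all 35 combinations miss at least one item), so 4 is optimal.

4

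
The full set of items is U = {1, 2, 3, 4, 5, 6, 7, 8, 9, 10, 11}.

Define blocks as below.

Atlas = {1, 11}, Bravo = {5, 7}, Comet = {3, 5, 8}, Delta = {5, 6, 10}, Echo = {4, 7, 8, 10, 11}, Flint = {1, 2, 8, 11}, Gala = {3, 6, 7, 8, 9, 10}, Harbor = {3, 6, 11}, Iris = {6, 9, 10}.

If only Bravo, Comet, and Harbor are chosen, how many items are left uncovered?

5

Union of Bravo, Comet, Harbor = {3, 5, 6, 7, 8, 11}.
Not covered: 1, 2, 4, 9, 10 — 5 items.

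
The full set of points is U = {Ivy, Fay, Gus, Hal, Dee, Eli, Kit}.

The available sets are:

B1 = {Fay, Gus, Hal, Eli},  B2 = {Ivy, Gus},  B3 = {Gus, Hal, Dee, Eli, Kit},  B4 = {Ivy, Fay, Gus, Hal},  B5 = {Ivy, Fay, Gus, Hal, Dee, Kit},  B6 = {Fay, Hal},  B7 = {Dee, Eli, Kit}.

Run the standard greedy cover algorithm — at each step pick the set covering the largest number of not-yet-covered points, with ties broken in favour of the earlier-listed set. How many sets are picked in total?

2

Greedy: pick B5 (covers 6 new) → pick B1 (covers 1 new). Total picks: 2.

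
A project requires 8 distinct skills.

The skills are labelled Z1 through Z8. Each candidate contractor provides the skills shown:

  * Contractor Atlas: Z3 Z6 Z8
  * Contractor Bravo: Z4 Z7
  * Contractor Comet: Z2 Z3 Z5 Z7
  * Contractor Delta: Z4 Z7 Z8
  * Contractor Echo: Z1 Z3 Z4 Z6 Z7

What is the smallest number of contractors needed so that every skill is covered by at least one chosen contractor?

3

Take {Atlas, Comet, Echo}. Their union is {Z1, Z2, Z3, Z4, Z5, Z6, Z7, Z8}, which is all 8 skills.
Only Echo contains Z1, so Echo is forced; the remaining 3 skills need at least 2 more contractors (each remaining contractor adds at most 2) — so at least 3 contractors are needed, and 3 is optimal.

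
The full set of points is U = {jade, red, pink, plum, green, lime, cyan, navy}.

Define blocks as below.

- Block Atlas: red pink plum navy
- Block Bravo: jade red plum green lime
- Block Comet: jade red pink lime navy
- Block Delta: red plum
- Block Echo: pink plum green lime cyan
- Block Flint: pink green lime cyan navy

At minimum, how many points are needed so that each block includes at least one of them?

Take H = {pink, plum}. Each listed block contains at least one of these, so H is a hitting set of size 2.
The blocks Delta, Flint are pairwise disjoint, so any hitting set needs a separate point for each — at least 2. Hence 2 is optimal.

2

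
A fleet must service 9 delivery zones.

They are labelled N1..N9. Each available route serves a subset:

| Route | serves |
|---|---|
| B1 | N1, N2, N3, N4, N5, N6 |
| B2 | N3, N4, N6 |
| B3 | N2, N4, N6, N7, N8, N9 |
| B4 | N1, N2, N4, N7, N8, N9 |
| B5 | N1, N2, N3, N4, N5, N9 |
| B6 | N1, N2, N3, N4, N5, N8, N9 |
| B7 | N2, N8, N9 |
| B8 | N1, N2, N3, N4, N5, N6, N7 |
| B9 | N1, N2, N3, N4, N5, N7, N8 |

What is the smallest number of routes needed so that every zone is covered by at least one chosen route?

B1 and B4 together: B1 ∪ B4 = {N1, N2, N3, N4, N5, N6, N7, N8, N9} — every zone is covered.
No single route has all 9 zones (the largest, B6, has 7), so 2 is optimal.

2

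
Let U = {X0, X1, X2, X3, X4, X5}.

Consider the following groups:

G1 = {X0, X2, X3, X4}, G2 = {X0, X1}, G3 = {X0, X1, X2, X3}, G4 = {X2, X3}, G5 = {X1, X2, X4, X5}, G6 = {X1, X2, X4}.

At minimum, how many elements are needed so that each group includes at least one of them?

The 2 elements {X1, X3} hit every group.
The groups G2, G4 are pairwise disjoint, so any hitting set needs a separate element for each — at least 2. Hence 2 is optimal.

2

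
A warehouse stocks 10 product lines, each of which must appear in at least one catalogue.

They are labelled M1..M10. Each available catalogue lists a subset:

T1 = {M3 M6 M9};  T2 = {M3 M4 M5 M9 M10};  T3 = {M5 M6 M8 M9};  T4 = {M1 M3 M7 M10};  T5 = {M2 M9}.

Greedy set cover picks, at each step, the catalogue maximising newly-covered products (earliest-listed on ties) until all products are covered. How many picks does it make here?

Greedy: pick T2 (covers 5 new) → pick T3 (covers 2 new) → pick T4 (covers 2 new) → pick T5 (covers 1 new). Total picks: 4.

4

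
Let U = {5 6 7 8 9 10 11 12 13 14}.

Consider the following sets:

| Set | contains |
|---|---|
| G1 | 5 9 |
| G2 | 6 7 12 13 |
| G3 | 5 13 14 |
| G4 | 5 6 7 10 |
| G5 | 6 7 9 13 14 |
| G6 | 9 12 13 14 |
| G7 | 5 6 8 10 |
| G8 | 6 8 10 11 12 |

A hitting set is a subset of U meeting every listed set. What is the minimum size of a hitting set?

H = {5, 8, 13} meets every set (each contains at least one member of H), and |H| = 3.
No choice of 2 points meets every set, so 3 is the minimum.

3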